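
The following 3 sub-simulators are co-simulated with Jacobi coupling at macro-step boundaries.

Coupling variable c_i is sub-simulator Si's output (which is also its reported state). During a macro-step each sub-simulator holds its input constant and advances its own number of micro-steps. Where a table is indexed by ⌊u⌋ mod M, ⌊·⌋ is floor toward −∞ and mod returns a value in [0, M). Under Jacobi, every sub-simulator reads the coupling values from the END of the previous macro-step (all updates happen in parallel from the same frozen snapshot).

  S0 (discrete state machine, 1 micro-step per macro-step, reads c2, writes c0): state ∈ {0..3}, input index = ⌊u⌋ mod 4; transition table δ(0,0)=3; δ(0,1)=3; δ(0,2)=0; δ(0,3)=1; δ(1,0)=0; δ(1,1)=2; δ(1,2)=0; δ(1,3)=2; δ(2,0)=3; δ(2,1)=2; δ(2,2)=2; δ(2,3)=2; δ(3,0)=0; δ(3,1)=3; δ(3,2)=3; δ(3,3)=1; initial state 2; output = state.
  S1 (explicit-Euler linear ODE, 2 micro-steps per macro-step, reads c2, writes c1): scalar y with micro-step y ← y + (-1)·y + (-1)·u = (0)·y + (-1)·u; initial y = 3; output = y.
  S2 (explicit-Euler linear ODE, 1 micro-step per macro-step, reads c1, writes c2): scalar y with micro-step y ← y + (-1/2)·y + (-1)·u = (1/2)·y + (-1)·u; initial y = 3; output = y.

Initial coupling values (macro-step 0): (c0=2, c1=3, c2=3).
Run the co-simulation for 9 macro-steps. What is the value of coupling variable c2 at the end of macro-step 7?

macro 1: S0 reads c2=3 → after 1×micro: 2; S1 reads c2=3 → after 2×micro: -3; S2 reads c1=3 → after 1×micro: -3/2 ⇒ (c0=2, c1=-3, c2=-3/2)
macro 2: S0 reads c2=-3/2 → after 1×micro: 2; S1 reads c2=-3/2 → after 2×micro: 3/2; S2 reads c1=-3 → after 1×micro: 9/4 ⇒ (c0=2, c1=3/2, c2=9/4)
macro 3: S0 reads c2=9/4 → after 1×micro: 2; S1 reads c2=9/4 → after 2×micro: -9/4; S2 reads c1=3/2 → after 1×micro: -3/8 ⇒ (c0=2, c1=-9/4, c2=-3/8)
macro 4: S0 reads c2=-3/8 → after 1×micro: 2; S1 reads c2=-3/8 → after 2×micro: 3/8; S2 reads c1=-9/4 → after 1×micro: 33/16 ⇒ (c0=2, c1=3/8, c2=33/16)
macro 5: S0 reads c2=33/16 → after 1×micro: 2; S1 reads c2=33/16 → after 2×micro: -33/16; S2 reads c1=3/8 → after 1×micro: 21/32 ⇒ (c0=2, c1=-33/16, c2=21/32)
macro 6: S0 reads c2=21/32 → after 1×micro: 3; S1 reads c2=21/32 → after 2×micro: -21/32; S2 reads c1=-33/16 → after 1×micro: 153/64 ⇒ (c0=3, c1=-21/32, c2=153/64)
macro 7: S0 reads c2=153/64 → after 1×micro: 3; S1 reads c2=153/64 → after 2×micro: -153/64; S2 reads c1=-21/32 → after 1×micro: 237/128 ⇒ (c0=3, c1=-153/64, c2=237/128)
macro 8: S0 reads c2=237/128 → after 1×micro: 3; S1 reads c2=237/128 → after 2×micro: -237/128; S2 reads c1=-153/64 → after 1×micro: 849/256 ⇒ (c0=3, c1=-237/128, c2=849/256)
macro 9: S0 reads c2=849/256 → after 1×micro: 1; S1 reads c2=849/256 → after 2×micro: -849/256; S2 reads c1=-237/128 → after 1×micro: 1797/512 ⇒ (c0=1, c1=-849/256, c2=1797/512)

c2 at macro-step 7 = 237/128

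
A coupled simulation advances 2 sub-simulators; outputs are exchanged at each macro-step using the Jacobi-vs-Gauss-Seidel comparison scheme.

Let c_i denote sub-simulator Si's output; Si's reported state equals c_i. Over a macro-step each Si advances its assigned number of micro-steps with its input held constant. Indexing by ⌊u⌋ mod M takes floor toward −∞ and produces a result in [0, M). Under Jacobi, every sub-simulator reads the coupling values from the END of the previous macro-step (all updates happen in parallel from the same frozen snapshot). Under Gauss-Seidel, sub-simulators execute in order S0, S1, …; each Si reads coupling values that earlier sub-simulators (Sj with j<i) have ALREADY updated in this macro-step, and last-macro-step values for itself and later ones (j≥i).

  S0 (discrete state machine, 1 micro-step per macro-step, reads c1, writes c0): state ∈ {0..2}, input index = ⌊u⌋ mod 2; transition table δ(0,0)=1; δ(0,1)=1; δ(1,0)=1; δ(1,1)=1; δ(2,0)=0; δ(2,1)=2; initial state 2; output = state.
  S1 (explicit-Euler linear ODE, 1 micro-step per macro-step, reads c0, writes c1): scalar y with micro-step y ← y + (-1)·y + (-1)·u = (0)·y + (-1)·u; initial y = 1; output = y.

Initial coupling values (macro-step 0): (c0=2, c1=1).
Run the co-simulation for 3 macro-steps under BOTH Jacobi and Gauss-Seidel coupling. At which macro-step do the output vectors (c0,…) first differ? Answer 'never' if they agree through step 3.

[Jacobi] macro 1: S0 reads c1=1 → after 1×micro: 2; S1 reads c0=2 → after 1×micro: -2 ⇒ (c0=2, c1=-2)
[Jacobi] macro 2: S0 reads c1=-2 → after 1×micro: 0; S1 reads c0=2 → after 1×micro: -2 ⇒ (c0=0, c1=-2)
[Jacobi] macro 3: S0 reads c1=-2 → after 1×micro: 1; S1 reads c0=0 → after 1×micro: 0 ⇒ (c0=1, c1=0)
[Gauss-Seidel] macro 1: S0 reads c1=1 → after 1×micro: 2; S1 reads c0=2 → after 1×micro: -2 ⇒ (c0=2, c1=-2)
[Gauss-Seidel] macro 2: S0 reads c1=-2 → after 1×micro: 0; S1 reads c0=0 → after 1×micro: 0 ⇒ (c0=0, c1=0)
[Gauss-Seidel] macro 3: S0 reads c1=0 → after 1×micro: 1; S1 reads c0=1 → after 1×micro: -1 ⇒ (c0=1, c1=-1)

first divergence at macro-step: 2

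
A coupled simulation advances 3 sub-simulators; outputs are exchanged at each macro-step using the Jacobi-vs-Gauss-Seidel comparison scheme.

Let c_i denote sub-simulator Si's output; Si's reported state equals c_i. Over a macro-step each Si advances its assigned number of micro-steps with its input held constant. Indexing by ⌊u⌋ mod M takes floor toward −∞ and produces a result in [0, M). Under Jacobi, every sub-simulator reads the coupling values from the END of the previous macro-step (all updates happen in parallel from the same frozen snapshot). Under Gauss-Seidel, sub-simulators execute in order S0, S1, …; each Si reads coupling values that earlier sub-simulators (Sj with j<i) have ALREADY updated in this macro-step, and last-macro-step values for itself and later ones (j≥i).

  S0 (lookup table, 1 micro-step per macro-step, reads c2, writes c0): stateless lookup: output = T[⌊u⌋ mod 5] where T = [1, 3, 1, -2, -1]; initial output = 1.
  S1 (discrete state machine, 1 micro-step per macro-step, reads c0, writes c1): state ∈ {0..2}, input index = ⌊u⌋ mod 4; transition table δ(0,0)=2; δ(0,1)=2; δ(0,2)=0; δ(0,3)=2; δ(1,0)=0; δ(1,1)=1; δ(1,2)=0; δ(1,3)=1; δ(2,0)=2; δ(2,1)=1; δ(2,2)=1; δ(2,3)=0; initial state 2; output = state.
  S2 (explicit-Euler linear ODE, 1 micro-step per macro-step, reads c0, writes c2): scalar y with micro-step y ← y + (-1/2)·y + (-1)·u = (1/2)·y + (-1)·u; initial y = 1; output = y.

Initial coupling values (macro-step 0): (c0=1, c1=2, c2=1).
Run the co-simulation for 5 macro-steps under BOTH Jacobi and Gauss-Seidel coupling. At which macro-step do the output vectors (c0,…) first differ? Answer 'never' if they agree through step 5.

first divergence at macro-step: 1

[Jacobi] macro 1: S0 reads c2=1 → after 1×micro: 3; S1 reads c0=1 → after 1×micro: 1; S2 reads c0=1 → after 1×micro: -1/2 ⇒ (c0=3, c1=1, c2=-1/2)
[Jacobi] macro 2: S0 reads c2=-1/2 → after 1×micro: -1; S1 reads c0=3 → after 1×micro: 1; S2 reads c0=3 → after 1×micro: -13/4 ⇒ (c0=-1, c1=1, c2=-13/4)
[Jacobi] macro 3: S0 reads c2=-13/4 → after 1×micro: 3; S1 reads c0=-1 → after 1×micro: 1; S2 reads c0=-1 → after 1×micro: -5/8 ⇒ (c0=3, c1=1, c2=-5/8)
[Jacobi] macro 4: S0 reads c2=-5/8 → after 1×micro: -1; S1 reads c0=3 → after 1×micro: 1; S2 reads c0=3 → after 1×micro: -53/16 ⇒ (c0=-1, c1=1, c2=-53/16)
[Jacobi] macro 5: S0 reads c2=-53/16 → after 1×micro: 3; S1 reads c0=-1 → after 1×micro: 1; S2 reads c0=-1 → after 1×micro: -21/32 ⇒ (c0=3, c1=1, c2=-21/32)
[Gauss-Seidel] macro 1: S0 reads c2=1 → after 1×micro: 3; S1 reads c0=3 → after 1×micro: 0; S2 reads c0=3 → after 1×micro: -5/2 ⇒ (c0=3, c1=0, c2=-5/2)
[Gauss-Seidel] macro 2: S0 reads c2=-5/2 → after 1×micro: 1; S1 reads c0=1 → after 1×micro: 2; S2 reads c0=1 → after 1×micro: -9/4 ⇒ (c0=1, c1=2, c2=-9/4)
[Gauss-Seidel] macro 3: S0 reads c2=-9/4 → after 1×micro: 1; S1 reads c0=1 → after 1×micro: 1; S2 reads c0=1 → after 1×micro: -17/8 ⇒ (c0=1, c1=1, c2=-17/8)
[Gauss-Seidel] macro 4: S0 reads c2=-17/8 → after 1×micro: 1; S1 reads c0=1 → after 1×micro: 1; S2 reads c0=1 → after 1×micro: -33/16 ⇒ (c0=1, c1=1, c2=-33/16)
[Gauss-Seidel] macro 5: S0 reads c2=-33/16 → after 1×micro: 1; S1 reads c0=1 → after 1×micro: 1; S2 reads c0=1 → after 1×micro: -65/32 ⇒ (c0=1, c1=1, c2=-65/32)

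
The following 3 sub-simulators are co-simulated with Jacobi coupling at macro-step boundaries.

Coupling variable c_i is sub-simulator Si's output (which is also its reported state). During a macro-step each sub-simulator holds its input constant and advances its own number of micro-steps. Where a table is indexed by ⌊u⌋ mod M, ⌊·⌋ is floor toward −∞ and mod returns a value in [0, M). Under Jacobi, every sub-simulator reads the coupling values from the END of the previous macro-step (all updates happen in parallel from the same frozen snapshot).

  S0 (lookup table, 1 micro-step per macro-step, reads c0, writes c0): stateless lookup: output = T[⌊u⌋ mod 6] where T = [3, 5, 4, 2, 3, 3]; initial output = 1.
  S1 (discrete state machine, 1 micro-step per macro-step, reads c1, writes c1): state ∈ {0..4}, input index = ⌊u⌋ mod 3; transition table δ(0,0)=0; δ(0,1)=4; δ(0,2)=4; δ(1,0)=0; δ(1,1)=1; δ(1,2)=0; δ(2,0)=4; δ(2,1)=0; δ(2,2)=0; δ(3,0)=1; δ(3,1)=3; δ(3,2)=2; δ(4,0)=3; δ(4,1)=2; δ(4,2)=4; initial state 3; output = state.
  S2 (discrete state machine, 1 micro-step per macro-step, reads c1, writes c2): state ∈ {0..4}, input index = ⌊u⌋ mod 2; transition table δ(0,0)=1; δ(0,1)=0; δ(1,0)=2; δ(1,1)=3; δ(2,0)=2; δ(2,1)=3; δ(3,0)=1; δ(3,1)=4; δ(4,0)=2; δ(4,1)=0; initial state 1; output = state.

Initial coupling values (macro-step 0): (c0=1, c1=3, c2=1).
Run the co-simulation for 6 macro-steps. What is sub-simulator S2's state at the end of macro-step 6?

macro 1: S0 reads c0=1 → after 1×micro: 5; S1 reads c1=3 → after 1×micro: 1; S2 reads c1=3 → after 1×micro: 3 ⇒ (c0=5, c1=1, c2=3)
macro 2: S0 reads c0=5 → after 1×micro: 3; S1 reads c1=1 → after 1×micro: 1; S2 reads c1=1 → after 1×micro: 4 ⇒ (c0=3, c1=1, c2=4)
macro 3: S0 reads c0=3 → after 1×micro: 2; S1 reads c1=1 → after 1×micro: 1; S2 reads c1=1 → after 1×micro: 0 ⇒ (c0=2, c1=1, c2=0)
macro 4: S0 reads c0=2 → after 1×micro: 4; S1 reads c1=1 → after 1×micro: 1; S2 reads c1=1 → after 1×micro: 0 ⇒ (c0=4, c1=1, c2=0)
macro 5: S0 reads c0=4 → after 1×micro: 3; S1 reads c1=1 → after 1×micro: 1; S2 reads c1=1 → after 1×micro: 0 ⇒ (c0=3, c1=1, c2=0)
macro 6: S0 reads c0=3 → after 1×micro: 2; S1 reads c1=1 → after 1×micro: 1; S2 reads c1=1 → after 1×micro: 0 ⇒ (c0=2, c1=1, c2=0)

S2 state at macro-step 6 = 0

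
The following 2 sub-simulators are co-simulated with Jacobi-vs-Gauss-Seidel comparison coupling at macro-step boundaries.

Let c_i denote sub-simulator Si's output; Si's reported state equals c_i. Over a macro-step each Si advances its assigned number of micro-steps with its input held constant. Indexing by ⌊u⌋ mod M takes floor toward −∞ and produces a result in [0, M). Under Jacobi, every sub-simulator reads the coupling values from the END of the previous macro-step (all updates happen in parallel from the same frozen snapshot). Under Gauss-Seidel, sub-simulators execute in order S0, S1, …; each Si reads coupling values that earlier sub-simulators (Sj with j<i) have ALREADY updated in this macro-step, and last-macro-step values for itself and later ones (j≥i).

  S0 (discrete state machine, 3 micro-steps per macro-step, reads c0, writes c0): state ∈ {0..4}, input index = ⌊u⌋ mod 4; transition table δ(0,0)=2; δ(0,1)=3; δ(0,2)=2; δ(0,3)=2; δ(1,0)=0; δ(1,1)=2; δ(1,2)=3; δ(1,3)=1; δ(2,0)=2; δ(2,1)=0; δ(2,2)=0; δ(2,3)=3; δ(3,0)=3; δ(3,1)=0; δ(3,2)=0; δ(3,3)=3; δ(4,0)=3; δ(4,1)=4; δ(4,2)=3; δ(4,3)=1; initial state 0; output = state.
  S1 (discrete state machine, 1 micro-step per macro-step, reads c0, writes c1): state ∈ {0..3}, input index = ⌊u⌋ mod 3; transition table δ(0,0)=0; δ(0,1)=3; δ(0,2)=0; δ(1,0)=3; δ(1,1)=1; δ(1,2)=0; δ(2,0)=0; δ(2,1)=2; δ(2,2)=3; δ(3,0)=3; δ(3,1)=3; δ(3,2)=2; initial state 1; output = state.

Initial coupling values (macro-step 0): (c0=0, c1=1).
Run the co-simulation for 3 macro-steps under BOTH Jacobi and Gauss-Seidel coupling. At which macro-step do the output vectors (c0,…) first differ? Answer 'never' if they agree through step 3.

first divergence at macro-step: 1

[Jacobi] macro 1: S0 reads c0=0 → after 3×micro: 2; S1 reads c0=0 → after 1×micro: 3 ⇒ (c0=2, c1=3)
[Jacobi] macro 2: S0 reads c0=2 → after 3×micro: 0; S1 reads c0=2 → after 1×micro: 2 ⇒ (c0=0, c1=2)
[Jacobi] macro 3: S0 reads c0=0 → after 3×micro: 2; S1 reads c0=0 → after 1×micro: 0 ⇒ (c0=2, c1=0)
[Gauss-Seidel] macro 1: S0 reads c0=0 → after 3×micro: 2; S1 reads c0=2 → after 1×micro: 0 ⇒ (c0=2, c1=0)
[Gauss-Seidel] macro 2: S0 reads c0=2 → after 3×micro: 0; S1 reads c0=0 → after 1×micro: 0 ⇒ (c0=0, c1=0)
[Gauss-Seidel] macro 3: S0 reads c0=0 → after 3×micro: 2; S1 reads c0=2 → after 1×micro: 0 ⇒ (c0=2, c1=0)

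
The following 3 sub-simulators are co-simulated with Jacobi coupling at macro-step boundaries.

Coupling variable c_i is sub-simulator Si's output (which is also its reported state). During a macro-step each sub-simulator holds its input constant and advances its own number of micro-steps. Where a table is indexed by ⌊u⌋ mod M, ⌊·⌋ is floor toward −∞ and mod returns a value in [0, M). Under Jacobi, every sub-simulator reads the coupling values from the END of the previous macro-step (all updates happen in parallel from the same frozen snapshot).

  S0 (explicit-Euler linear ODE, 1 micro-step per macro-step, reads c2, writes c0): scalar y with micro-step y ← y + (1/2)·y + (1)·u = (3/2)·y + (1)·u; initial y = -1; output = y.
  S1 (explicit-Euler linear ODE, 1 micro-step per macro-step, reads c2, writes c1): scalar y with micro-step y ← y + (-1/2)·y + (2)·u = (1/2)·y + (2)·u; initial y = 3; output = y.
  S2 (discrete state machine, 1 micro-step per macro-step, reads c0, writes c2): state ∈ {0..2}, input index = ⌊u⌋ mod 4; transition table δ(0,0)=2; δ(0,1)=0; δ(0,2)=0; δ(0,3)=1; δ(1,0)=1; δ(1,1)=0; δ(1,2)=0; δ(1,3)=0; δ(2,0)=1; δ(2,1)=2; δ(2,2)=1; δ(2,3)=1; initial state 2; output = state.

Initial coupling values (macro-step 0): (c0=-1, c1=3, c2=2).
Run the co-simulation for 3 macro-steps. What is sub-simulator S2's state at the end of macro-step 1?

S2 state at macro-step 1 = 1

macro 1: S0 reads c2=2 → after 1×micro: 1/2; S1 reads c2=2 → after 1×micro: 11/2; S2 reads c0=-1 → after 1×micro: 1 ⇒ (c0=1/2, c1=11/2, c2=1)
macro 2: S0 reads c2=1 → after 1×micro: 7/4; S1 reads c2=1 → after 1×micro: 19/4; S2 reads c0=1/2 → after 1×micro: 1 ⇒ (c0=7/4, c1=19/4, c2=1)
macro 3: S0 reads c2=1 → after 1×micro: 29/8; S1 reads c2=1 → after 1×micro: 35/8; S2 reads c0=7/4 → after 1×micro: 0 ⇒ (c0=29/8, c1=35/8, c2=0)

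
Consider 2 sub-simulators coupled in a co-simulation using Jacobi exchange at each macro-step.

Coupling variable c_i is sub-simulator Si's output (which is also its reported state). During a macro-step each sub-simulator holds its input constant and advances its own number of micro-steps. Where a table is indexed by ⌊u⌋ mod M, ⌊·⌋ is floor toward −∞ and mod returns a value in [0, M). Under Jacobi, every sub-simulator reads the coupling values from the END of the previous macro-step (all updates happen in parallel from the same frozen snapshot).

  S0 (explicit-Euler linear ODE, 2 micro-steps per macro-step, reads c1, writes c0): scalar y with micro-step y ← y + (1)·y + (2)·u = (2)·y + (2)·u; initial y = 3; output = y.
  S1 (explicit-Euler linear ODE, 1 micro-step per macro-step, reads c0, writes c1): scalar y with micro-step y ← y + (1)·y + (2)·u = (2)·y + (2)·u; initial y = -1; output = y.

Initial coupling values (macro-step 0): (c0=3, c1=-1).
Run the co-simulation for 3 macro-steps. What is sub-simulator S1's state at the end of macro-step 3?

macro 1: S0 reads c1=-1 → after 2×micro: 6; S1 reads c0=3 → after 1×micro: 4 ⇒ (c0=6, c1=4)
macro 2: S0 reads c1=4 → after 2×micro: 48; S1 reads c0=6 → after 1×micro: 20 ⇒ (c0=48, c1=20)
macro 3: S0 reads c1=20 → after 2×micro: 312; S1 reads c0=48 → after 1×micro: 136 ⇒ (c0=312, c1=136)

S1 state at macro-step 3 = 136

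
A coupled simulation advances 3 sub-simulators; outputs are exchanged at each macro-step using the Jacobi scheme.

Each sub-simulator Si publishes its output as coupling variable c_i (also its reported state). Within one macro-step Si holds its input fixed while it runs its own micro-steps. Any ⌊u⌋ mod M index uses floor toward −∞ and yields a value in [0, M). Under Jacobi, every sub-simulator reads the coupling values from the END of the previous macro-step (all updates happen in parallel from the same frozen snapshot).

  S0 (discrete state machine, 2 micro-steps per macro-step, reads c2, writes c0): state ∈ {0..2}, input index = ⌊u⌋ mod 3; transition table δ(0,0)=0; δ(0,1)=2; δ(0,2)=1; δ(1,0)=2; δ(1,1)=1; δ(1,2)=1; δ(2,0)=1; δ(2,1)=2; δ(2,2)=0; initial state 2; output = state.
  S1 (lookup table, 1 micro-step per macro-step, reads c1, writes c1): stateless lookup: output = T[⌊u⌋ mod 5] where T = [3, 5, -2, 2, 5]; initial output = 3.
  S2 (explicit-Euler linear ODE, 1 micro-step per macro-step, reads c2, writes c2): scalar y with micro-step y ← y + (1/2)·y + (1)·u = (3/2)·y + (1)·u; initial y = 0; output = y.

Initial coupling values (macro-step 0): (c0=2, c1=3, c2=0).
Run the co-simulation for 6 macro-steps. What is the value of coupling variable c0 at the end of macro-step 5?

c0 at macro-step 5 = 2

macro 1: S0 reads c2=0 → after 2×micro: 2; S1 reads c1=3 → after 1×micro: 2; S2 reads c2=0 → after 1×micro: 0 ⇒ (c0=2, c1=2, c2=0)
macro 2: S0 reads c2=0 → after 2×micro: 2; S1 reads c1=2 → after 1×micro: -2; S2 reads c2=0 → after 1×micro: 0 ⇒ (c0=2, c1=-2, c2=0)
macro 3: S0 reads c2=0 → after 2×micro: 2; S1 reads c1=-2 → after 1×micro: 2; S2 reads c2=0 → after 1×micro: 0 ⇒ (c0=2, c1=2, c2=0)
macro 4: S0 reads c2=0 → after 2×micro: 2; S1 reads c1=2 → after 1×micro: -2; S2 reads c2=0 → after 1×micro: 0 ⇒ (c0=2, c1=-2, c2=0)
macro 5: S0 reads c2=0 → after 2×micro: 2; S1 reads c1=-2 → after 1×micro: 2; S2 reads c2=0 → after 1×micro: 0 ⇒ (c0=2, c1=2, c2=0)
macro 6: S0 reads c2=0 → after 2×micro: 2; S1 reads c1=2 → after 1×micro: -2; S2 reads c2=0 → after 1×micro: 0 ⇒ (c0=2, c1=-2, c2=0)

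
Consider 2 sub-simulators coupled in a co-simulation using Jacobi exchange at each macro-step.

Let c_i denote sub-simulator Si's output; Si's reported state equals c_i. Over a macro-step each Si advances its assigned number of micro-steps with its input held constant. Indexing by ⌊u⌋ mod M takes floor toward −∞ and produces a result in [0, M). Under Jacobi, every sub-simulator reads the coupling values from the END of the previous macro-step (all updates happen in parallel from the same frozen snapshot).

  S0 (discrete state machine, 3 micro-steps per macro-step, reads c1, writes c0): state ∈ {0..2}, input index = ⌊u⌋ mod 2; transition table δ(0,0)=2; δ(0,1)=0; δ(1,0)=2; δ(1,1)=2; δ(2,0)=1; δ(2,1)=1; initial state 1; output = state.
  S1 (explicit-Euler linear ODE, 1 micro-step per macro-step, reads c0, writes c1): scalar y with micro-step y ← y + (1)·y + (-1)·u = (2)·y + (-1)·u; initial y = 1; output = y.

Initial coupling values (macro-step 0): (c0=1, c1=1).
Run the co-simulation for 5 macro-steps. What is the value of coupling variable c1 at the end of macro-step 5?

macro 1: S0 reads c1=1 → after 3×micro: 2; S1 reads c0=1 → after 1×micro: 1 ⇒ (c0=2, c1=1)
macro 2: S0 reads c1=1 → after 3×micro: 1; S1 reads c0=2 → after 1×micro: 0 ⇒ (c0=1, c1=0)
macro 3: S0 reads c1=0 → after 3×micro: 2; S1 reads c0=1 → after 1×micro: -1 ⇒ (c0=2, c1=-1)
macro 4: S0 reads c1=-1 → after 3×micro: 1; S1 reads c0=2 → after 1×micro: -4 ⇒ (c0=1, c1=-4)
macro 5: S0 reads c1=-4 → after 3×micro: 2; S1 reads c0=1 → after 1×micro: -9 ⇒ (c0=2, c1=-9)

c1 at macro-step 5 = -9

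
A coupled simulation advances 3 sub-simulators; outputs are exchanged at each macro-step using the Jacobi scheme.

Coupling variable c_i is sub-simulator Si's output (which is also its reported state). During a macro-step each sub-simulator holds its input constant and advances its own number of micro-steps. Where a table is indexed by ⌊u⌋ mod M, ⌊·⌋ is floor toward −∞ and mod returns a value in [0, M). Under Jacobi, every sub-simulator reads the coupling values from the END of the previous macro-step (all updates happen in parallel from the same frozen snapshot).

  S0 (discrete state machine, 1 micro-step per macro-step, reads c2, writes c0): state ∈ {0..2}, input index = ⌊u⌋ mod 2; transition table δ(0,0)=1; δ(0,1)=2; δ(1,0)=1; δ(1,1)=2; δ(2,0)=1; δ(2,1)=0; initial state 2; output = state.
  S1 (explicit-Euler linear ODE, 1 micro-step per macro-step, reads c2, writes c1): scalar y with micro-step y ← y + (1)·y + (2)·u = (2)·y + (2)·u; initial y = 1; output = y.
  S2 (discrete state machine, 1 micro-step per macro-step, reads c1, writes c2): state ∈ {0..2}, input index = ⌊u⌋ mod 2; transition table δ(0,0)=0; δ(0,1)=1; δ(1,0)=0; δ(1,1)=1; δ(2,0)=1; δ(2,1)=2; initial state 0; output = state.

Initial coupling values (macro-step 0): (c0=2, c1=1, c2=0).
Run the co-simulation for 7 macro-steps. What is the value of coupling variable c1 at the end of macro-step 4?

macro 1: S0 reads c2=0 → after 1×micro: 1; S1 reads c2=0 → after 1×micro: 2; S2 reads c1=1 → after 1×micro: 1 ⇒ (c0=1, c1=2, c2=1)
macro 2: S0 reads c2=1 → after 1×micro: 2; S1 reads c2=1 → after 1×micro: 6; S2 reads c1=2 → after 1×micro: 0 ⇒ (c0=2, c1=6, c2=0)
macro 3: S0 reads c2=0 → after 1×micro: 1; S1 reads c2=0 → after 1×micro: 12; S2 reads c1=6 → after 1×micro: 0 ⇒ (c0=1, c1=12, c2=0)
macro 4: S0 reads c2=0 → after 1×micro: 1; S1 reads c2=0 → after 1×micro: 24; S2 reads c1=12 → after 1×micro: 0 ⇒ (c0=1, c1=24, c2=0)
macro 5: S0 reads c2=0 → after 1×micro: 1; S1 reads c2=0 → after 1×micro: 48; S2 reads c1=24 → after 1×micro: 0 ⇒ (c0=1, c1=48, c2=0)
macro 6: S0 reads c2=0 → after 1×micro: 1; S1 reads c2=0 → after 1×micro: 96; S2 reads c1=48 → after 1×micro: 0 ⇒ (c0=1, c1=96, c2=0)
macro 7: S0 reads c2=0 → after 1×micro: 1; S1 reads c2=0 → after 1×micro: 192; S2 reads c1=96 → after 1×micro: 0 ⇒ (c0=1, c1=192, c2=0)

c1 at macro-step 4 = 24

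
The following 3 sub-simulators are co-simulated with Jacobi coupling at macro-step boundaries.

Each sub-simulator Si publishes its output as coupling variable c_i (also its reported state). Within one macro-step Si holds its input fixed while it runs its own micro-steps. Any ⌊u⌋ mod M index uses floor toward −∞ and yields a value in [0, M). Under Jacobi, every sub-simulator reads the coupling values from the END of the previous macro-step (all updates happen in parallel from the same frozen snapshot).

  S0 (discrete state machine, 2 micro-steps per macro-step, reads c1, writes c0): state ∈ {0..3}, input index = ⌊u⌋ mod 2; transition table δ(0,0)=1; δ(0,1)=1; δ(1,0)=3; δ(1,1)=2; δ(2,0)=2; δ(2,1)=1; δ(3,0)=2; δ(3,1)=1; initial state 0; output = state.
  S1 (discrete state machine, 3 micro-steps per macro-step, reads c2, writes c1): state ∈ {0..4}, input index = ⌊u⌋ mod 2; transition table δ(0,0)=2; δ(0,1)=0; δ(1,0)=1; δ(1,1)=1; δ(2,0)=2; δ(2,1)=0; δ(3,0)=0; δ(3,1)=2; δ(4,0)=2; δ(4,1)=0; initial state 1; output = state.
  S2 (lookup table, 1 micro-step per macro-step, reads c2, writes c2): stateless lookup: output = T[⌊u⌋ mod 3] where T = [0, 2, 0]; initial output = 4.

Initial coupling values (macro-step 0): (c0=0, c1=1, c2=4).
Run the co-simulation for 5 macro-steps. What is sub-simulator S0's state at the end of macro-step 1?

macro 1: S0 reads c1=1 → after 2×micro: 2; S1 reads c2=4 → after 3×micro: 1; S2 reads c2=4 → after 1×micro: 2 ⇒ (c0=2, c1=1, c2=2)
macro 2: S0 reads c1=1 → after 2×micro: 2; S1 reads c2=2 → after 3×micro: 1; S2 reads c2=2 → after 1×micro: 0 ⇒ (c0=2, c1=1, c2=0)
macro 3: S0 reads c1=1 → after 2×micro: 2; S1 reads c2=0 → after 3×micro: 1; S2 reads c2=0 → after 1×micro: 0 ⇒ (c0=2, c1=1, c2=0)
macro 4: S0 reads c1=1 → after 2×micro: 2; S1 reads c2=0 → after 3×micro: 1; S2 reads c2=0 → after 1×micro: 0 ⇒ (c0=2, c1=1, c2=0)
macro 5: S0 reads c1=1 → after 2×micro: 2; S1 reads c2=0 → after 3×micro: 1; S2 reads c2=0 → after 1×micro: 0 ⇒ (c0=2, c1=1, c2=0)

S0 state at macro-step 1 = 2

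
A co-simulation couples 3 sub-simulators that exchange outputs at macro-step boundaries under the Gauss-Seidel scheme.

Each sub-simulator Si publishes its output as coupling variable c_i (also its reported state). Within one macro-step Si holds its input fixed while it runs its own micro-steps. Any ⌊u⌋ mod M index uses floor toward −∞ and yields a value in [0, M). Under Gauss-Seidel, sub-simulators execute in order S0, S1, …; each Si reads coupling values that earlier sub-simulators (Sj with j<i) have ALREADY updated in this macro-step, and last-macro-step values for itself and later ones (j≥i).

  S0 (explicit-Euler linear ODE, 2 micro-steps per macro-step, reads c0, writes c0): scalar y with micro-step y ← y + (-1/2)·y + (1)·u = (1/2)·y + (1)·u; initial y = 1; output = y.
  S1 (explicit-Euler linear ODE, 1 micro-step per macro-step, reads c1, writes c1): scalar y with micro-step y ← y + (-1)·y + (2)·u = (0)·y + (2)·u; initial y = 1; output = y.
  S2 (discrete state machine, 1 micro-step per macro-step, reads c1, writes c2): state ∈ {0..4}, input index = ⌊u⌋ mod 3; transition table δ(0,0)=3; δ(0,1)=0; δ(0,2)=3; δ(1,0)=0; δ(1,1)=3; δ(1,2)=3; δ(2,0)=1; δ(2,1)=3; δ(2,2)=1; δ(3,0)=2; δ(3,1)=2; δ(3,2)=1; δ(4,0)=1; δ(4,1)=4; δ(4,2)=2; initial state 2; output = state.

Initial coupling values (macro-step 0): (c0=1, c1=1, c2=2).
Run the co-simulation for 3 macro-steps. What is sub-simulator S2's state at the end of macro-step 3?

macro 1: S0 reads c0=1 → after 2×micro: 7/4; S1 reads c1=1 → after 1×micro: 2; S2 reads c1=2 → after 1×micro: 1 ⇒ (c0=7/4, c1=2, c2=1)
macro 2: S0 reads c0=7/4 → after 2×micro: 49/16; S1 reads c1=2 → after 1×micro: 4; S2 reads c1=4 → after 1×micro: 3 ⇒ (c0=49/16, c1=4, c2=3)
macro 3: S0 reads c0=49/16 → after 2×micro: 343/64; S1 reads c1=4 → after 1×micro: 8; S2 reads c1=8 → after 1×micro: 1 ⇒ (c0=343/64, c1=8, c2=1)

S2 state at macro-step 3 = 1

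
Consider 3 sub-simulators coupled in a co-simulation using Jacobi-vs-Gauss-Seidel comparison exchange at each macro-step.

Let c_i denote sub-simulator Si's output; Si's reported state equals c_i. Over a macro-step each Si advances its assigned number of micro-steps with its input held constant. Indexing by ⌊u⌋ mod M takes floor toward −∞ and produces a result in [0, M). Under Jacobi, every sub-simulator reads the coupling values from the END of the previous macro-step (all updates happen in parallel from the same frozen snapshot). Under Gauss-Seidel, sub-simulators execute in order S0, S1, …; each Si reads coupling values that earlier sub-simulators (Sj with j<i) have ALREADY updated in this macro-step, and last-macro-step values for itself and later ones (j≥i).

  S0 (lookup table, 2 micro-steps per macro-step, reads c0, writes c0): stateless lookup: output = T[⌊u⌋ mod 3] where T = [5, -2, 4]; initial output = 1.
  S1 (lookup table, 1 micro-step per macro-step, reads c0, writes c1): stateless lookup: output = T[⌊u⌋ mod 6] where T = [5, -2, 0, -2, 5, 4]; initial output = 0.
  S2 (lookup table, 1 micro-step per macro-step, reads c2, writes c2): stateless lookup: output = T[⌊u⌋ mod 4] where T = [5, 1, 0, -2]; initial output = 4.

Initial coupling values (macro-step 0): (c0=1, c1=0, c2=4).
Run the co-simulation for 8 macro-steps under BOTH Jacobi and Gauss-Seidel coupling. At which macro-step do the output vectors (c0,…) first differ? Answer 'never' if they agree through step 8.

[Jacobi] macro 1: S0 reads c0=1 → after 2×micro: -2; S1 reads c0=1 → after 1×micro: -2; S2 reads c2=4 → after 1×micro: 5 ⇒ (c0=-2, c1=-2, c2=5)
[Jacobi] macro 2: S0 reads c0=-2 → after 2×micro: -2; S1 reads c0=-2 → after 1×micro: 5; S2 reads c2=5 → after 1×micro: 1 ⇒ (c0=-2, c1=5, c2=1)
[Jacobi] macro 3: S0 reads c0=-2 → after 2×micro: -2; S1 reads c0=-2 → after 1×micro: 5; S2 reads c2=1 → after 1×micro: 1 ⇒ (c0=-2, c1=5, c2=1)
[Jacobi] macro 4: S0 reads c0=-2 → after 2×micro: -2; S1 reads c0=-2 → after 1×micro: 5; S2 reads c2=1 → after 1×micro: 1 ⇒ (c0=-2, c1=5, c2=1)
[Jacobi] macro 5: S0 reads c0=-2 → after 2×micro: -2; S1 reads c0=-2 → after 1×micro: 5; S2 reads c2=1 → after 1×micro: 1 ⇒ (c0=-2, c1=5, c2=1)
[Jacobi] macro 6: S0 reads c0=-2 → after 2×micro: -2; S1 reads c0=-2 → after 1×micro: 5; S2 reads c2=1 → after 1×micro: 1 ⇒ (c0=-2, c1=5, c2=1)
[Jacobi] macro 7: S0 reads c0=-2 → after 2×micro: -2; S1 reads c0=-2 → after 1×micro: 5; S2 reads c2=1 → after 1×micro: 1 ⇒ (c0=-2, c1=5, c2=1)
[Jacobi] macro 8: S0 reads c0=-2 → after 2×micro: -2; S1 reads c0=-2 → after 1×micro: 5; S2 reads c2=1 → after 1×micro: 1 ⇒ (c0=-2, c1=5, c2=1)
[Gauss-Seidel] macro 1: S0 reads c0=1 → after 2×micro: -2; S1 reads c0=-2 → after 1×micro: 5; S2 reads c2=4 → after 1×micro: 5 ⇒ (c0=-2, c1=5, c2=5)
[Gauss-Seidel] macro 2: S0 reads c0=-2 → after 2×micro: -2; S1 reads c0=-2 → after 1×micro: 5; S2 reads c2=5 → after 1×micro: 1 ⇒ (c0=-2, c1=5, c2=1)
[Gauss-Seidel] macro 3: S0 reads c0=-2 → after 2×micro: -2; S1 reads c0=-2 → after 1×micro: 5; S2 reads c2=1 → after 1×micro: 1 ⇒ (c0=-2, c1=5, c2=1)
[Gauss-Seidel] macro 4: S0 reads c0=-2 → after 2×micro: -2; S1 reads c0=-2 → after 1×micro: 5; S2 reads c2=1 → after 1×micro: 1 ⇒ (c0=-2, c1=5, c2=1)
[Gauss-Seidel] macro 5: S0 reads c0=-2 → after 2×micro: -2; S1 reads c0=-2 → after 1×micro: 5; S2 reads c2=1 → after 1×micro: 1 ⇒ (c0=-2, c1=5, c2=1)
[Gauss-Seidel] macro 6: S0 reads c0=-2 → after 2×micro: -2; S1 reads c0=-2 → after 1×micro: 5; S2 reads c2=1 → after 1×micro: 1 ⇒ (c0=-2, c1=5, c2=1)
[Gauss-Seidel] macro 7: S0 reads c0=-2 → after 2×micro: -2; S1 reads c0=-2 → after 1×micro: 5; S2 reads c2=1 → after 1×micro: 1 ⇒ (c0=-2, c1=5, c2=1)
[Gauss-Seidel] macro 8: S0 reads c0=-2 → after 2×micro: -2; S1 reads c0=-2 → after 1×micro: 5; S2 reads c2=1 → after 1×micro: 1 ⇒ (c0=-2, c1=5, c2=1)

first divergence at macro-step: 1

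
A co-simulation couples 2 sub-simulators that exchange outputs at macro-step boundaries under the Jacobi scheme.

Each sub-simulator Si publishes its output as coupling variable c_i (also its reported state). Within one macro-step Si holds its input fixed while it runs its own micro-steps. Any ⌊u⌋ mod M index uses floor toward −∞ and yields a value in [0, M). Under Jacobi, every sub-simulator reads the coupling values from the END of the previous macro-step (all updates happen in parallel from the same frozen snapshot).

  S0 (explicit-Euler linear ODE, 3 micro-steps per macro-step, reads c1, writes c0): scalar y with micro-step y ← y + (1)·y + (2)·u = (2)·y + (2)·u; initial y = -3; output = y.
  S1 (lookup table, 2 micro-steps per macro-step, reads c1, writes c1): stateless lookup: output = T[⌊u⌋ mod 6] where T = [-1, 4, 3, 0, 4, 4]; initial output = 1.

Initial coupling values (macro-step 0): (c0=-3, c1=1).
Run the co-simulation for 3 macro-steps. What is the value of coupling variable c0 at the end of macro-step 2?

c0 at macro-step 2 = -24

macro 1: S0 reads c1=1 → after 3×micro: -10; S1 reads c1=1 → after 2×micro: 4 ⇒ (c0=-10, c1=4)
macro 2: S0 reads c1=4 → after 3×micro: -24; S1 reads c1=4 → after 2×micro: 4 ⇒ (c0=-24, c1=4)
macro 3: S0 reads c1=4 → after 3×micro: -136; S1 reads c1=4 → after 2×micro: 4 ⇒ (c0=-136, c1=4)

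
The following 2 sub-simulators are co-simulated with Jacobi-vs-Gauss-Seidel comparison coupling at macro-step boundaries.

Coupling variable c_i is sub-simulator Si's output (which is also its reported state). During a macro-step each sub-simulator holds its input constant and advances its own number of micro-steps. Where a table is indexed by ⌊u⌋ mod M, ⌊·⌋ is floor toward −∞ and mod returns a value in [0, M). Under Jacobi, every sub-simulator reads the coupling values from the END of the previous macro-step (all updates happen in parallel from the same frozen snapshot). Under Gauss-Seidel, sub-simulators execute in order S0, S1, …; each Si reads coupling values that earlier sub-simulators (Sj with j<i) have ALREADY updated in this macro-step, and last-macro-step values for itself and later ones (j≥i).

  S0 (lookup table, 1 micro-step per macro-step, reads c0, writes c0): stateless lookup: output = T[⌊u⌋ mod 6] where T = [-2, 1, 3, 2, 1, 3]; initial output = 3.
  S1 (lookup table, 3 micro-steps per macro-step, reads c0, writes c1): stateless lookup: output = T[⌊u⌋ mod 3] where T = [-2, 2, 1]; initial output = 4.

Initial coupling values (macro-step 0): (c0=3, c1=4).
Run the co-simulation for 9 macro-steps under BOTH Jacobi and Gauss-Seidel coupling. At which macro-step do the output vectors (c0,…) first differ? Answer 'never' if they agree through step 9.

[Jacobi] macro 1: S0 reads c0=3 → after 1×micro: 2; S1 reads c0=3 → after 3×micro: -2 ⇒ (c0=2, c1=-2)
[Jacobi] macro 2: S0 reads c0=2 → after 1×micro: 3; S1 reads c0=2 → after 3×micro: 1 ⇒ (c0=3, c1=1)
[Jacobi] macro 3: S0 reads c0=3 → after 1×micro: 2; S1 reads c0=3 → after 3×micro: -2 ⇒ (c0=2, c1=-2)
[Jacobi] macro 4: S0 reads c0=2 → after 1×micro: 3; S1 reads c0=2 → after 3×micro: 1 ⇒ (c0=3, c1=1)
[Jacobi] macro 5: S0 reads c0=3 → after 1×micro: 2; S1 reads c0=3 → after 3×micro: -2 ⇒ (c0=2, c1=-2)
[Jacobi] macro 6: S0 reads c0=2 → after 1×micro: 3; S1 reads c0=2 → after 3×micro: 1 ⇒ (c0=3, c1=1)
[Jacobi] macro 7: S0 reads c0=3 → after 1×micro: 2; S1 reads c0=3 → after 3×micro: -2 ⇒ (c0=2, c1=-2)
[Jacobi] macro 8: S0 reads c0=2 → after 1×micro: 3; S1 reads c0=2 → after 3×micro: 1 ⇒ (c0=3, c1=1)
[Jacobi] macro 9: S0 reads c0=3 → after 1×micro: 2; S1 reads c0=3 → after 3×micro: -2 ⇒ (c0=2, c1=-2)
[Gauss-Seidel] macro 1: S0 reads c0=3 → after 1×micro: 2; S1 reads c0=2 → after 3×micro: 1 ⇒ (c0=2, c1=1)
[Gauss-Seidel] macro 2: S0 reads c0=2 → after 1×micro: 3; S1 reads c0=3 → after 3×micro: -2 ⇒ (c0=3, c1=-2)
[Gauss-Seidel] macro 3: S0 reads c0=3 → after 1×micro: 2; S1 reads c0=2 → after 3×micro: 1 ⇒ (c0=2, c1=1)
[Gauss-Seidel] macro 4: S0 reads c0=2 → after 1×micro: 3; S1 reads c0=3 → after 3×micro: -2 ⇒ (c0=3, c1=-2)
[Gauss-Seidel] macro 5: S0 reads c0=3 → after 1×micro: 2; S1 reads c0=2 → after 3×micro: 1 ⇒ (c0=2, c1=1)
[Gauss-Seidel] macro 6: S0 reads c0=2 → after 1×micro: 3; S1 reads c0=3 → after 3×micro: -2 ⇒ (c0=3, c1=-2)
[Gauss-Seidel] macro 7: S0 reads c0=3 → after 1×micro: 2; S1 reads c0=2 → after 3×micro: 1 ⇒ (c0=2, c1=1)
[Gauss-Seidel] macro 8: S0 reads c0=2 → after 1×micro: 3; S1 reads c0=3 → after 3×micro: -2 ⇒ (c0=3, c1=-2)
[Gauss-Seidel] macro 9: S0 reads c0=3 → after 1×micro: 2; S1 reads c0=2 → after 3×micro: 1 ⇒ (c0=2, c1=1)

first divergence at macro-step: 1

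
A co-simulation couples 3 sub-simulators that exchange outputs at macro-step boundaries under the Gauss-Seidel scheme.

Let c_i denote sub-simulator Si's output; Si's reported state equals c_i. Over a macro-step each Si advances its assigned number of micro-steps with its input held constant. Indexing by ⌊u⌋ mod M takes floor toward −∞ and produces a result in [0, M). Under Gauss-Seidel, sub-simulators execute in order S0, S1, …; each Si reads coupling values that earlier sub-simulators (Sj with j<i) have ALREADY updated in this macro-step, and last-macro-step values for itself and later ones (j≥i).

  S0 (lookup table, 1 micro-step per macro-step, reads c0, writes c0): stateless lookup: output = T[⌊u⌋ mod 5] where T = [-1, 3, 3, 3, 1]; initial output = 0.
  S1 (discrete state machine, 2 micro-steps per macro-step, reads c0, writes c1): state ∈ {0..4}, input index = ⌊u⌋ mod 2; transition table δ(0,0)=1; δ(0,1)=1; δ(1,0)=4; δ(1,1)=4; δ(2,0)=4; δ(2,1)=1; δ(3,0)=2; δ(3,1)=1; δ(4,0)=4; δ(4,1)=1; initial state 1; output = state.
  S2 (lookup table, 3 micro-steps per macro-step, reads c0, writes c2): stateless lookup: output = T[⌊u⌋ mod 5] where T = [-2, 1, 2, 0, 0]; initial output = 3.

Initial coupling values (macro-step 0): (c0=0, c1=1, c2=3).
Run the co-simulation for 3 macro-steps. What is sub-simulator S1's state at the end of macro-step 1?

S1 state at macro-step 1 = 1

macro 1: S0 reads c0=0 → after 1×micro: -1; S1 reads c0=-1 → after 2×micro: 1; S2 reads c0=-1 → after 3×micro: 0 ⇒ (c0=-1, c1=1, c2=0)
macro 2: S0 reads c0=-1 → after 1×micro: 1; S1 reads c0=1 → after 2×micro: 1; S2 reads c0=1 → after 3×micro: 1 ⇒ (c0=1, c1=1, c2=1)
macro 3: S0 reads c0=1 → after 1×micro: 3; S1 reads c0=3 → after 2×micro: 1; S2 reads c0=3 → after 3×micro: 0 ⇒ (c0=3, c1=1, c2=0)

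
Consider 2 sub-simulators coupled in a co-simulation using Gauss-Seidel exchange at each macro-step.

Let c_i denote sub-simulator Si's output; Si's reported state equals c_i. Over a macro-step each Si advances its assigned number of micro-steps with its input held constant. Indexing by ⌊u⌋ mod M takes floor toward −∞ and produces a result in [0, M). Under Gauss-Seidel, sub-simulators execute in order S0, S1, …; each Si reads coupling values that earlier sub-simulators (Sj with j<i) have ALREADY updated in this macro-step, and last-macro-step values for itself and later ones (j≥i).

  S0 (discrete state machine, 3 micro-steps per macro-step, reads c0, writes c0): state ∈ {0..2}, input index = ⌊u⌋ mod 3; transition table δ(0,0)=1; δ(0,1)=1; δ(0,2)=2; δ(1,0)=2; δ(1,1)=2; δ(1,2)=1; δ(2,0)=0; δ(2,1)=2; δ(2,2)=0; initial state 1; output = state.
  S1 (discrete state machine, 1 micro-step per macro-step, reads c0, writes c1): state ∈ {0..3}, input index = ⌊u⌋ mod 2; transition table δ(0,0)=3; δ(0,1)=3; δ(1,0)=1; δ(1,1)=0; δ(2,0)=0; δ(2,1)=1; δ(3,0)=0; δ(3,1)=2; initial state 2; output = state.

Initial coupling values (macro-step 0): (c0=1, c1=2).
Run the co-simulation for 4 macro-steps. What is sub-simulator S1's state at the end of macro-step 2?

macro 1: S0 reads c0=1 → after 3×micro: 2; S1 reads c0=2 → after 1×micro: 0 ⇒ (c0=2, c1=0)
macro 2: S0 reads c0=2 → after 3×micro: 0; S1 reads c0=0 → after 1×micro: 3 ⇒ (c0=0, c1=3)
macro 3: S0 reads c0=0 → after 3×micro: 0; S1 reads c0=0 → after 1×micro: 0 ⇒ (c0=0, c1=0)
macro 4: S0 reads c0=0 → after 3×micro: 0; S1 reads c0=0 → after 1×micro: 3 ⇒ (c0=0, c1=3)

S1 state at macro-step 2 = 3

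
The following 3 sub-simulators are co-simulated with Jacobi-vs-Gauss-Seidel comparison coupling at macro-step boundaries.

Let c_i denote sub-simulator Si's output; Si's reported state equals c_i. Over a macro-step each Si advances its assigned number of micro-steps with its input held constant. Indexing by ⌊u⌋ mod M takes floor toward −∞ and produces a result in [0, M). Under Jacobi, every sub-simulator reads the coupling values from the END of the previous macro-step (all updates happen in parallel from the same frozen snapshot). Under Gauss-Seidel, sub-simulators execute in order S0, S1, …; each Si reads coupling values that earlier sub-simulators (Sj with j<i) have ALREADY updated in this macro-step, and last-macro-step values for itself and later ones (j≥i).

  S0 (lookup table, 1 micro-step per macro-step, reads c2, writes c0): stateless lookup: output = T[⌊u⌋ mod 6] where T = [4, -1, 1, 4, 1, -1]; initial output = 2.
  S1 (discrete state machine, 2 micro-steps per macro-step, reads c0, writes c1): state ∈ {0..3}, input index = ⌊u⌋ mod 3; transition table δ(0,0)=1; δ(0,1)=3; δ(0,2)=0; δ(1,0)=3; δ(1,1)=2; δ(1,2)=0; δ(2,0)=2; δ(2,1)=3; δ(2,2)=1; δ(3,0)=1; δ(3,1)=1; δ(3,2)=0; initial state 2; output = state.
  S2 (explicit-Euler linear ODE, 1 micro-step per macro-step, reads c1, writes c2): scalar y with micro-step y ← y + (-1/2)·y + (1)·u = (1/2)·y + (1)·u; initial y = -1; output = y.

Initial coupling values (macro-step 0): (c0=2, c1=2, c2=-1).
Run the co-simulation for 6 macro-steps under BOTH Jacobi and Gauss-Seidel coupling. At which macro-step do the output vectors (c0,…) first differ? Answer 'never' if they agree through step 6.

[Jacobi] macro 1: S0 reads c2=-1 → after 1×micro: -1; S1 reads c0=2 → after 2×micro: 0; S2 reads c1=2 → after 1×micro: 3/2 ⇒ (c0=-1, c1=0, c2=3/2)
[Jacobi] macro 2: S0 reads c2=3/2 → after 1×micro: -1; S1 reads c0=-1 → after 2×micro: 0; S2 reads c1=0 → after 1×micro: 3/4 ⇒ (c0=-1, c1=0, c2=3/4)
[Jacobi] macro 3: S0 reads c2=3/4 → after 1×micro: 4; S1 reads c0=-1 → after 2×micro: 0; S2 reads c1=0 → after 1×micro: 3/8 ⇒ (c0=4, c1=0, c2=3/8)
[Jacobi] macro 4: S0 reads c2=3/8 → after 1×micro: 4; S1 reads c0=4 → after 2×micro: 1; S2 reads c1=0 → after 1×micro: 3/16 ⇒ (c0=4, c1=1, c2=3/16)
[Jacobi] macro 5: S0 reads c2=3/16 → after 1×micro: 4; S1 reads c0=4 → after 2×micro: 3; S2 reads c1=1 → after 1×micro: 35/32 ⇒ (c0=4, c1=3, c2=35/32)
[Jacobi] macro 6: S0 reads c2=35/32 → after 1×micro: -1; S1 reads c0=4 → after 2×micro: 2; S2 reads c1=3 → after 1×micro: 227/64 ⇒ (c0=-1, c1=2, c2=227/64)
[Gauss-Seidel] macro 1: S0 reads c2=-1 → after 1×micro: -1; S1 reads c0=-1 → after 2×micro: 0; S2 reads c1=0 → after 1×micro: -1/2 ⇒ (c0=-1, c1=0, c2=-1/2)
[Gauss-Seidel] macro 2: S0 reads c2=-1/2 → after 1×micro: -1; S1 reads c0=-1 → after 2×micro: 0; S2 reads c1=0 → after 1×micro: -1/4 ⇒ (c0=-1, c1=0, c2=-1/4)
[Gauss-Seidel] macro 3: S0 reads c2=-1/4 → after 1×micro: -1; S1 reads c0=-1 → after 2×micro: 0; S2 reads c1=0 → after 1×micro: -1/8 ⇒ (c0=-1, c1=0, c2=-1/8)
[Gauss-Seidel] macro 4: S0 reads c2=-1/8 → after 1×micro: -1; S1 reads c0=-1 → after 2×micro: 0; S2 reads c1=0 → after 1×micro: -1/16 ⇒ (c0=-1, c1=0, c2=-1/16)
[Gauss-Seidel] macro 5: S0 reads c2=-1/16 → after 1×micro: -1; S1 reads c0=-1 → after 2×micro: 0; S2 reads c1=0 → after 1×micro: -1/32 ⇒ (c0=-1, c1=0, c2=-1/32)
[Gauss-Seidel] macro 6: S0 reads c2=-1/32 → after 1×micro: -1; S1 reads c0=-1 → after 2×micro: 0; S2 reads c1=0 → after 1×micro: -1/64 ⇒ (c0=-1, c1=0, c2=-1/64)

first divergence at macro-step: 1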